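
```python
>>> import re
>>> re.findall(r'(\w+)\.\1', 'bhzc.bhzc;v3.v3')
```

After group 1 captures some text, `\1` only succeeds where that same text appears again.
Matches: at [0:9] match 'bhzc.bhzc', group 1 = 'bhzc'; at [10:15] match 'v3.v3', group 1 = 'v3'.
`findall` collects group 1 from each match (2 total).

['bhzc', 'v3']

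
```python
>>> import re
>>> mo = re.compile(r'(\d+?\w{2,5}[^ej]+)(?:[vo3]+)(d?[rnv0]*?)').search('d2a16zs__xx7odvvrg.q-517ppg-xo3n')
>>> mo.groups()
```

('2a16zs__xx7odvvrg.q-517ppg-xo', '')

The match spans [1:31] → '2a16zs__xx7odvvrg.q-517ppg-xo3'.
Captured: group 1 = '2a16zs__xx7odvvrg.q-517ppg-xo', group 2 = ''.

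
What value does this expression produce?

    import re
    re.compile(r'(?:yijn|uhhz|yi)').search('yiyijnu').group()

'yi'

`search` walks the string left to right and returns the first match it finds.
The match spans [0:2] → 'yi'.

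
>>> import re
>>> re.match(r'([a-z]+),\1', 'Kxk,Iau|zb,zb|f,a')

None

A backreference is literal: `\1` must see the identical characters the first group matched.
`re.match` won't scan ahead — the pattern has to work from the very first character.
Here position 0 doesn't satisfy it, so the call returns None.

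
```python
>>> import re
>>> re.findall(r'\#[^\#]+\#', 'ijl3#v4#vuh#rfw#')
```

Matches: at [4:8] → '#v4#'; at [11:16] → '#rfw#'.
No capturing groups, so `findall` returns the 2 full match strings.

['#v4#', '#rfw#']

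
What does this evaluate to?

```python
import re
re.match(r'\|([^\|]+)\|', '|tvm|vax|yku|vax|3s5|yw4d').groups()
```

`match` is anchored at position 0; if the pattern doesn't fit there, it returns None.
The match spans [0:5] → '|tvm|'.
Captured: group 1 = 'tvm'.

('tvm',)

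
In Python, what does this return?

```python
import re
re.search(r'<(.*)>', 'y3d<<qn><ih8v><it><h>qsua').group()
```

'<<qn><ih8v><it><h>'

The match spans [3:21] → '<<qn><ih8v><it><h>'.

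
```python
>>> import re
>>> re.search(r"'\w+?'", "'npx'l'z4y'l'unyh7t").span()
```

(0, 5)

Unlike `match`, `search` isn't anchored — it looks for the pattern anywhere in the string.
The match spans [0:5] → "'npx'".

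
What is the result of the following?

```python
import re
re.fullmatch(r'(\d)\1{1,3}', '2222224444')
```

None

After group 1 captures some text, `\1` only succeeds where that same text appears again.
For `fullmatch`, every character of the input must be accounted for by the pattern.
Here there's no way to consume every character, so the call returns None.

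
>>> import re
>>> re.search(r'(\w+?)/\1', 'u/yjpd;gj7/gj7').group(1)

'gj7'

`\1` is not a pattern — it's the concrete string captured by group 1, re-applied verbatim.
`re.search` tries every starting position until one works.
The match spans [7:14] → 'gj7/gj7'.
Captured: group 1 = 'gj7'.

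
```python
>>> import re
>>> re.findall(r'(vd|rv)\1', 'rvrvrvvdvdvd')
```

`\1` has to match the exact text group 1 already captured.
Matches: at [0:4] match 'rvrv', group 1 = 'rv'; at [6:10] match 'vdvd', group 1 = 'vd'.
One capturing group, so `findall` returns just the captured substring from each match — 2 in all.

['rv', 'vd']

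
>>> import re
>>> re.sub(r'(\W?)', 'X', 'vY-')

'XvXYXX'

This matches optionally a non-word character (captured).
Matches: at [0:0] → ''; at [1:1] → ''; at [2:3] → '-'; at [3:3] → ''.
Each match is replaced by 'X'.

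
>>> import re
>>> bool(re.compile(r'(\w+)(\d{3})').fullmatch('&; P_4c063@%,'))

False

Pattern: one or more of a word character (captured); then exactly 3 of a digit (captured).
`re.fullmatch` requires the pattern to consume the entire string.
Here there's no way to consume every character, so the call returns None, and `bool(None)` is False.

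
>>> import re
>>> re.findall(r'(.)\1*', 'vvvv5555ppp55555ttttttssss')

['v', '5', 'p', '5', 't', 's']

The backreference `\1` re-matches whatever the first group consumed, character for character.
One capturing group, so `findall` returns just the captured substring from each match — 6 in all.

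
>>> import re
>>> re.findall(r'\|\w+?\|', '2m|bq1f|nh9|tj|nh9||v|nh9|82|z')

['|bq1f|', '|tj|', '|v|', '|82|']

Since nothing is captured, `findall` lists the 4 matched substrings directly.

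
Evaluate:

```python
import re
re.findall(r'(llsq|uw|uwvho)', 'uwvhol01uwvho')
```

['uw', 'uw']

Alternation isn't longest-match — the leftmost alternative that fits at this position is chosen.
Matches: at [0:2] match 'uw', group 1 = 'uw'; at [8:10] match 'uw', group 1 = 'uw'.
With a single group, `findall` returns only what that group captured — 2 items.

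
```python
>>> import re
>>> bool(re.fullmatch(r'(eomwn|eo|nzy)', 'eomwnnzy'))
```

For `fullmatch`, every character of the input must be accounted for by the pattern.
Here the pattern can't cover the whole string, so the call returns None, and `bool(None)` is False.

False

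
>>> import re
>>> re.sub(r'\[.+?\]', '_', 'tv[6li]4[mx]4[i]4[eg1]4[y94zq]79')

Because the quantifier is non-greedy, it stops expanding at the earliest point where the rest of the pattern can succeed.
Matches: at [2:7] → '[6li]'; at [8:12] → '[mx]'; at [13:16] → '[i]'; at [17:22] → '[eg1]'; at [23:30] → '[y94zq]'.
Each match is replaced by '_'.

'tv_4_4_4_4_79'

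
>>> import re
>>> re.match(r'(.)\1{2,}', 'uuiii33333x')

`\1` is not a pattern — it's the concrete string captured by group 1, re-applied verbatim.
`re.match` only tries the pattern at the start of the string.
Here the string doesn't start with a match, so the call returns None.

None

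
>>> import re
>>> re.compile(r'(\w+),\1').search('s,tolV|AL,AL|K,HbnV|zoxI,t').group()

After group 1 captures some text, `\1` only succeeds where that same text appears again.
The match spans [7:12] → 'AL,AL'.

'AL,AL'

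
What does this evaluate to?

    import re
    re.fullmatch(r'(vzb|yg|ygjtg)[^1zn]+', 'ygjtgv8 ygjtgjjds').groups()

('yg',)

`|` is ordered: at each position the engine commits to the first alternative that works.
`re.fullmatch` is like wrapping the pattern in `^…$` (in single-line mode).
The match spans [0:17] → 'ygjtgv8 ygjtgjjds'.
Captured: group 1 = 'yg'.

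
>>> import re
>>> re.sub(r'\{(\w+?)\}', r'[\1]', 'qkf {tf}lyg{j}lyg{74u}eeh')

Matches: at [4:8] → '{tf}'; at [11:14] → '{j}'; at [17:22] → '{74u}'.
The replacement refers to a captured group, so each match is rewritten using its own captured text.

'qkf [tf]lyg[j]lyg[74u]eeh'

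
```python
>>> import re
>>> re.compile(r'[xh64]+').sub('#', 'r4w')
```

This matches one or more of one of [xh64].
Every occurrence is swapped for '#'.

'r#w'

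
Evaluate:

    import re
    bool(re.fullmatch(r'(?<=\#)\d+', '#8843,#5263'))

Lookahead/lookbehind check context without consuming it, so the matched span excludes the asserted characters.
`re.fullmatch` requires the pattern to consume the entire string.
Here the string isn't matched end-to-end, so the call returns None, and `bool(None)` is False.

False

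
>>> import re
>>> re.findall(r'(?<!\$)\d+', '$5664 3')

The negative lookaround is zero-width — it rules out positions where the adjacent text would match, without consuming anything.
`findall` yields the raw match text (2 of them) because the pattern has no groups.

['664', '3']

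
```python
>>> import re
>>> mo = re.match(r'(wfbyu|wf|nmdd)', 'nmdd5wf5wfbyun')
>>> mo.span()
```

(0, 4)

`re.match` won't scan ahead — the pattern has to work from the very first character.
The match spans [0:4] → 'nmdd'.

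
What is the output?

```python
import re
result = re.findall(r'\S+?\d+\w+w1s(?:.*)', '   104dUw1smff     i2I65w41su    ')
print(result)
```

The pattern matches one or more of a non-whitespace character (lazy); then one or more of a digit, then one or more of a word character, then the literal 'w1s'; then zero or more of any character (non-capturing group).
Scanning left to right: at [3:33] → '104dUw1smff     i2I65w41su    '.
Since nothing is captured, `findall` lists the 1 matched substring directly.

['104dUw1smff     i2I65w41su    ']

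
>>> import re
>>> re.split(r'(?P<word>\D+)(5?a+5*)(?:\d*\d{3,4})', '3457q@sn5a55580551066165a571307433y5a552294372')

['3457', 'q@sn', '5a555', 'a571307433', 'y', '5a55', '']

The pattern matches one or more of a non-digit (captured as 'word'); then optionally the literal '5', then one or more of the literal 'a', then zero or more of the literal '5' (captured); then zero or more of a digit, then 3 to 4 of a digit (non-capturing group).
Matches to split on: at [4:24] → 'q@sn5a55580551066165'; at [34:46] → 'y5a552294372'.
The group in the pattern means `split` returns the separators' captures alongside the pieces.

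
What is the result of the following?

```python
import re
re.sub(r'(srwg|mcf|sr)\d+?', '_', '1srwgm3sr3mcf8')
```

Each match is replaced by '_'.

'1srwgm3__'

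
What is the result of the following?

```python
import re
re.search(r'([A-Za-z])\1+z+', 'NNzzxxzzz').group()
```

'NNzz'

`\1` has to match the exact text group 1 already captured.
Unlike `match`, `search` isn't anchored — it looks for the pattern anywhere in the string.
The match spans [0:4] → 'NNzz'.
Captured: group 1 = 'N'.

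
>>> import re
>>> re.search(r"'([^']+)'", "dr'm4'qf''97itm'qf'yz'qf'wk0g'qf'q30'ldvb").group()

"'m4'"

`re.search` tries every starting position until one works.
The match spans [2:6] → "'m4'".
Captured: group 1 = 'm4'.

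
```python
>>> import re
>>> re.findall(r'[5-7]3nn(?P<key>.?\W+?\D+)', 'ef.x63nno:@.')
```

['o:@.']

Pattern: a character in [5-7], then the literal '3nn'; then optionally any character, then one or more of a non-word character (lazy), then one or more of a non-digit (captured as 'key').
With a single group, `findall` returns only what that group captured — 1 item.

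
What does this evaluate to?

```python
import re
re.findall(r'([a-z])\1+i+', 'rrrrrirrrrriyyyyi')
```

`\1` has to match the exact text group 1 already captured.
Matches: at [0:6] match 'rrrrri', group 1 = 'r'; at [6:12] match 'rrrrri', group 1 = 'r'; at [12:17] match 'yyyyi', group 1 = 'y'.
One capturing group, so `findall` returns just the captured substring from each match — 3 in all.

['r', 'r', 'y']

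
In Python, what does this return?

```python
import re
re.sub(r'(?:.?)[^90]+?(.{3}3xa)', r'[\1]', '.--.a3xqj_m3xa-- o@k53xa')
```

'[j_m3xa][@k53xa]'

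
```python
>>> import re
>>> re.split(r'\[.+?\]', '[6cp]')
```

['', '']

Each match becomes a cut point; 2 segments remain.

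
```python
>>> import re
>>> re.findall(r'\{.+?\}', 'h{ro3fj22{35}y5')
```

['{ro3fj22{35}']

Scanning left to right: at [1:13] → '{ro3fj22{35}'.
`findall` yields the raw match text (1 of them) because the pattern has no groups.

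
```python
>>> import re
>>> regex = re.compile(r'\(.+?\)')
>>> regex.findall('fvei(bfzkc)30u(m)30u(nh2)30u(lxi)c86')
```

Lazy quantifiers expand one character at a time until the remainder of the pattern can match.
With no groups in the pattern, `findall` gives back each whole match — 4 here.

['(bfzkc)', '(m)', '(nh2)', '(lxi)']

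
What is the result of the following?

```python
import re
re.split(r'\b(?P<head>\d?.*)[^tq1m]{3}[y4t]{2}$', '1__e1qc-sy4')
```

The pattern matches a word boundary (`\b`, zero-width); then optionally a digit, then zero or more of any character (captured as 'head'); then exactly 3 of any character except [tq1m], then exactly 2 of one of [y4t]; then anchored at the end.
The group in the pattern means `split` returns the separators' captures alongside the pieces.

['', '1__e1q', '']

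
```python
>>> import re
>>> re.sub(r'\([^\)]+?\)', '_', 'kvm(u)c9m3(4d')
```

Matches: at [3:6] → '(u)'.
Each match is replaced by '_'.

'kvm_c9m3(4d'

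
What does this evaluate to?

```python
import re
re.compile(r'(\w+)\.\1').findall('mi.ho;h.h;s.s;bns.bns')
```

['h', 's', 'bns']

`\1` is not a pattern — it's the concrete string captured by group 1, re-applied verbatim.
Matches: at [6:9] match 'h.h', group 1 = 'h'; at [10:13] match 's.s', group 1 = 's'; at [14:21] match 'bns.bns', group 1 = 'bns'.
Because there's exactly one group, `findall` drops the full match and keeps group 1 from each hit.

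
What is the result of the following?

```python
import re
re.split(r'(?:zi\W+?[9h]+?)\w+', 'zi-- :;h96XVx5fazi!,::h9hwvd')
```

['', '!,::h9hwvd']

The string is cut at each match, leaving 2 pieces.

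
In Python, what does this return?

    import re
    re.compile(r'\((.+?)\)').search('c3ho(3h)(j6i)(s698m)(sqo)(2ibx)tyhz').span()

(4, 8)

`re.search` scans for the first position where the pattern succeeds.
The match spans [4:8] → '(3h)'.
Captured: group 1 = '3h'.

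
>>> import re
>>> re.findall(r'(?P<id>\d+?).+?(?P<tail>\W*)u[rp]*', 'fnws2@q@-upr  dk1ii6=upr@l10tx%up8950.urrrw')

The pattern matches one or more of a digit (lazy) (captured as 'id'); then one or more of any character (lazy); then zero or more of a non-word character (captured as 'tail'); then a literal 'u'; then zero or more of one of [rp].
`findall` packs the 2 group values into a tuple for every match.

[('2', '@-'), ('1', '='), ('1', '%'), ('8', '.')]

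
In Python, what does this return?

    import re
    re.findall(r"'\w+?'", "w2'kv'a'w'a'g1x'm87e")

["'kv'", "'w'", "'g1x'"]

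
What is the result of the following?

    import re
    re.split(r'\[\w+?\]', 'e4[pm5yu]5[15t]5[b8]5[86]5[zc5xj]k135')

The string is cut at each match, leaving 6 pieces.

['e4', '5', '5', '5', '5', 'k135']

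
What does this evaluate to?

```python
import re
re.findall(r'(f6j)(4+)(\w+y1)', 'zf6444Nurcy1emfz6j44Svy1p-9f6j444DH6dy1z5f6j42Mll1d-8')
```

[('f6j', '444', 'DH6dy1')]

3 groups means the one result is a tuple of 3 captured strings — 1 here.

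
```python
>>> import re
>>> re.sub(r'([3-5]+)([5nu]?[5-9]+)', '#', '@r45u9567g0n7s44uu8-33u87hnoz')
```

'@r#g0n7s44uu8-#hnoz'

This matches one or more of a character in [3-5] (captured); then optionally one of [5nu], then one or more of a character in [5-9] (captured).
Matches: at [2:9] → '45u9567'; at [20:25] → '33u87'.
`sub` substitutes '#' at each match site.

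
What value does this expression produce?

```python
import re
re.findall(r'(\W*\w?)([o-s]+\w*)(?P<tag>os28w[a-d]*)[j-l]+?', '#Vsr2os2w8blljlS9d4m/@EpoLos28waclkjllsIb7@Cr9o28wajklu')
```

This matches zero or more of a non-word character, then optionally a word character (captured); then one or more of a character in [o-s], then zero or more of a word character (captured); then the literal 'os', then the literal '28w', then zero or more of a character in [a-d] (captured as 'tag'); then one or more of a character in [j-l] (lazy).
`findall` packs the 3 group values into a tuple for every match.

[('/@E', 'poL', 'os28wac')]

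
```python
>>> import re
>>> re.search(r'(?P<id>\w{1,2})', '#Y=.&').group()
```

'Y'

The match spans [1:2] → 'Y'.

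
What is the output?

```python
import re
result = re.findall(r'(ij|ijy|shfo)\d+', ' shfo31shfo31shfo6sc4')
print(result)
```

['shfo', 'shfo', 'shfo']

Walking the string: at [1:7] match 'shfo31', group 1 = 'shfo'; at [7:13] match 'shfo31', group 1 = 'shfo'; at [13:18] match 'shfo6', group 1 = 'shfo'.
One capturing group, so `findall` returns just the captured substring from each match — 3 in all.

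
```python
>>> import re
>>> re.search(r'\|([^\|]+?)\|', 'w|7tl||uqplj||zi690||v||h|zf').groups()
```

('7tl',)

`re.search` scans for the first position where the pattern succeeds.
The match spans [1:6] → '|7tl|'.
Captured: group 1 = '7tl'.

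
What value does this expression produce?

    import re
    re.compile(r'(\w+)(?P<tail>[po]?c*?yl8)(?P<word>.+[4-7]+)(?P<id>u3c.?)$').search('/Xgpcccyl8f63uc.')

Pattern: one or more of a word character (captured); then optionally one of [po], then zero or more of the literal 'c' (lazy), then the literal 'yl8' (captured as 'tail'); then one or more of any character, then one or more of a character in [4-7] (captured as 'word'); then the literal 'u3c', then optionally any character (captured as 'id'); then anchored at the end.
Unlike `match`, `search` isn't anchored — it looks for the pattern anywhere in the string.
Here nothing in the string fits, so the call returns None.

None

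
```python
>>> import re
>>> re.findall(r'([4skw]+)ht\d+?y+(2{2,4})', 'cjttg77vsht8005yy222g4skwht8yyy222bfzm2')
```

[('s', '222'), ('4skw', '222')]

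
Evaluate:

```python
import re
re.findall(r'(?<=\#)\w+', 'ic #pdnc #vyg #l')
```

Lookahead/lookbehind check context without consuming it, so the matched span excludes the asserted characters.
Since nothing is captured, `findall` lists the 3 matched substrings directly.

['pdnc', 'vyg', 'l']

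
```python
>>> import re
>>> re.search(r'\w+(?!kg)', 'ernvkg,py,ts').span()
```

The negative lookaround is zero-width — it rules out positions where the adjacent text would match, without consuming anything.
The match spans [0:6] → 'ernvkg'.

(0, 6)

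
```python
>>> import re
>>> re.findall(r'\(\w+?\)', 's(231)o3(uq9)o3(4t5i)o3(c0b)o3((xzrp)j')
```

['(231)', '(uq9)', '(4t5i)', '(c0b)', '(xzrp)']

Matches: at [1:6] → '(231)'; at [8:13] → '(uq9)'; at [15:21] → '(4t5i)'; at [23:28] → '(c0b)'; at [31:37] → '(xzrp)'.
With no groups in the pattern, `findall` gives back each whole match — 5 here.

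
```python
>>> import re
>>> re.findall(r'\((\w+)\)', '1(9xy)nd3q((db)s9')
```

Walking the string: at [1:6] match '(9xy)', group 1 = '9xy'; at [11:15] match '(db)', group 1 = 'db'.
One capturing group, so `findall` returns just the captured substring from each match — 2 in all.

['9xy', 'db']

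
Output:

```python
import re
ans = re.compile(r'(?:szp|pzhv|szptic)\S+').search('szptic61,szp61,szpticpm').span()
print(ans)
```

(0, 23)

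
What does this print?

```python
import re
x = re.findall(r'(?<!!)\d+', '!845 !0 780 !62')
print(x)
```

A negative assertion filters positions out without eating any characters.
`findall` yields the raw match text (3 of them) because the pattern has no groups.

['45', '780', '2']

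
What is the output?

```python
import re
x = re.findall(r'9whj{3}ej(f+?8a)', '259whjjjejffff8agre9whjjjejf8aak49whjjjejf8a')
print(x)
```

['ffff8a', 'f8a', 'f8a']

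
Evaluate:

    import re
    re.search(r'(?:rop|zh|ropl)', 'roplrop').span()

Branches in `(...|...)` are attempted left-to-right; the first branch that allows the whole pattern to succeed is taken.
Unlike `match`, `search` isn't anchored — it looks for the pattern anywhere in the string.
The match spans [0:3] → 'rop'.

(0, 3)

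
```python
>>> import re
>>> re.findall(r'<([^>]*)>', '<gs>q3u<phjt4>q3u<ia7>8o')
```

['gs', 'phjt4', 'ia7']

Matches: at [0:4] match '<gs>', group 1 = 'gs'; at [7:14] match '<phjt4>', group 1 = 'phjt4'; at [17:22] match '<ia7>', group 1 = 'ia7'.
`findall` collects group 1 from each match (3 total).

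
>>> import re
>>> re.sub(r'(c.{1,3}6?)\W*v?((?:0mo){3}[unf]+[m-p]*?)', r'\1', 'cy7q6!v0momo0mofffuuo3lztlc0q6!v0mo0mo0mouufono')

A non-greedy quantifier consumes as few characters as it can — just enough that the remainder of the pattern still matches from where it stops; whatever follows it matches normally.
`\1` in the replacement pulls in group 1's text for each match.

'cy7q6!v0momo0mofffuuo3lztlc0q6ono'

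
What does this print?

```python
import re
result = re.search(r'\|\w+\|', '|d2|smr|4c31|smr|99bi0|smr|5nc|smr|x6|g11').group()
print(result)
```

|d2|

The match spans [0:4] → '|d2|'.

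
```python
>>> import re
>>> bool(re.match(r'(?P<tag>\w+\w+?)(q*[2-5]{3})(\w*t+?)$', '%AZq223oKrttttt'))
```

False

`re.match` won't scan ahead — the pattern has to work from the very first character.
Here the string doesn't start with a match, so the call returns None, and `bool(None)` is False.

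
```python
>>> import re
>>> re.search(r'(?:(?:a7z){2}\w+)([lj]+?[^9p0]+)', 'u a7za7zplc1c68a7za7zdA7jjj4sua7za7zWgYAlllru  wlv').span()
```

(2, 50)

The pattern matches the literal 'a7z' repeated 2 times, then one or more of a word character (non-capturing group); then one or more of one of [lj] (lazy), then one or more of any character except [9p0] (captured).
`re.search` scans for the first position where the pattern succeeds.
The match spans [2:50] → 'a7za7zplc1c68a7za7zdA7jjj4sua7za7zWgYAlllru  wlv'.
Captured: group 1 = 'lru  wlv'.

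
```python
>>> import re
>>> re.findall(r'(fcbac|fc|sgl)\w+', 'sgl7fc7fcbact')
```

['sgl']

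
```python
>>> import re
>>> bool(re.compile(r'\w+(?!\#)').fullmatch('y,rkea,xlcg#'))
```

`fullmatch` succeeds only if the pattern covers the string from start to end.
Here the pattern can't cover the whole string, so the call returns None, and `bool(None)` is False.

False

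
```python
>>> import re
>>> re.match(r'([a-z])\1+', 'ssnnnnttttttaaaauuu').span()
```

`\1` has to match the exact text group 1 already captured.
`re.match` only tries the pattern at the start of the string.
The match spans [0:2] → 'ss'.
Captured: group 1 = 's'.

(0, 2)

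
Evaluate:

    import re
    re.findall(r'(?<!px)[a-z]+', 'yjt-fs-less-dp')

The negative lookaround is zero-width — it rules out positions where the adjacent text would match, without consuming anything.
Scanning left to right: at [0:3] → 'yjt'; at [4:6] → 'fs'; at [7:11] → 'less'; at [12:14] → 'dp'.
With no groups in the pattern, `findall` gives back each whole match — 4 here.

['yjt', 'fs', 'less', 'dp']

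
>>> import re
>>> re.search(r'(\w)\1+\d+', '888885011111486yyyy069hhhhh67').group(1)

'8'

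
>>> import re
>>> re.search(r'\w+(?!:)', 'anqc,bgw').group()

The negative lookaround is zero-width — it rules out positions where the adjacent text would match, without consuming anything.
Unlike `match`, `search` isn't anchored — it looks for the pattern anywhere in the string.
The match spans [0:4] → 'anqc'.

'anqc'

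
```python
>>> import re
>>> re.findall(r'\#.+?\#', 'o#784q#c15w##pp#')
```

A non-greedy quantifier consumes as few characters as it can — just enough that the remainder of the pattern still matches from where it stops; whatever follows it matches normally.
Walking the string: at [1:7] → '#784q#'; at [11:16] → '##pp#'.
`findall` yields the raw match text (2 of them) because the pattern has no groups.

['#784q#', '##pp#']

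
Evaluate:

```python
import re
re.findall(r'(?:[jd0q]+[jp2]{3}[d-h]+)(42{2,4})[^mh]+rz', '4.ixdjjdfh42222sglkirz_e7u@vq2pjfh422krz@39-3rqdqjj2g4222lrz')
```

['422']

Pattern: one or more of one of [jd0q], then exactly 3 of one of [jp2], then one or more of a character in [d-h] (non-capturing group); then a literal '4', then 2 to 4 of a literal '2' (captured); then one or more of any character except [mh], then the literal 'rz'.
One capturing group, so `findall` returns just the captured substring from the one match — 1 in all.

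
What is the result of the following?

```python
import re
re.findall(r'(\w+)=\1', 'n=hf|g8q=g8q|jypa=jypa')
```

['g8q', 'jypa']

`\1` is not a pattern — it's the concrete string captured by group 1, re-applied verbatim.
Walking the string: at [5:12] match 'g8q=g8q', group 1 = 'g8q'; at [13:22] match 'jypa=jypa', group 1 = 'jypa'.
Because there's exactly one group, `findall` drops the full match and keeps group 1 from each hit.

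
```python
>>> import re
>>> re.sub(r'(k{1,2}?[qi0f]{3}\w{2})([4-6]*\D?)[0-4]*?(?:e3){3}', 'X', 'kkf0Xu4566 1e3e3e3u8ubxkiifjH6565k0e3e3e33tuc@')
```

The pattern matches 1 to 2 of a literal 'k' (lazy), then exactly 3 of one of [qi0f], then exactly 2 of a word character (captured); then zero or more of a character in [4-6], then optionally a non-digit (captured); then zero or more of a character in [0-4] (lazy), then the literal 'e3' repeated 3 times.
Matches: at [23:41] → 'kiifjH6565k0e3e3e3'.
Each match is replaced by 'X'.

'kkf0Xu4566 1e3e3e3u8ubxX3tuc@'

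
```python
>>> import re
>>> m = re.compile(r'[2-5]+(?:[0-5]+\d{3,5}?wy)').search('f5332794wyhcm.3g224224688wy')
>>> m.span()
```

The match spans [1:10] → '5332794wy'.

(1, 10)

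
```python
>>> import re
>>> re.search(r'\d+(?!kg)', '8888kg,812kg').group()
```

'888'

The negative lookaround is zero-width — it rules out positions where the adjacent text would match, without consuming anything.
`re.search` scans for the first position where the pattern succeeds.
The match spans [0:3] → '888'.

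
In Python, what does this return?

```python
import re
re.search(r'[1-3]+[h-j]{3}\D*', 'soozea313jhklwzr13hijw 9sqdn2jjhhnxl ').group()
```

The pattern matches one or more of a character in [1-3]; then exactly 3 of a character in [h-j], then zero or more of a non-digit.
`search` walks the string left to right and returns the first match it finds.
The match spans [16:23] → '13hijw '.

'13hijw '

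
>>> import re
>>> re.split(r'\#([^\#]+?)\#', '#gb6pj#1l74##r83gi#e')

['', 'gb6pj', '1l74#', 'r83gi', 'e']

Because the pattern has a capturing group, `split` also inserts each captured text between the pieces.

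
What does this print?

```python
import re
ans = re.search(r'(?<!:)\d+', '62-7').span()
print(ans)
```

`(?!…)`/`(?<!…)` only lets a position through if the neighbouring text does NOT match; no characters are consumed.
The match spans [0:2] → '62'.

(0, 2)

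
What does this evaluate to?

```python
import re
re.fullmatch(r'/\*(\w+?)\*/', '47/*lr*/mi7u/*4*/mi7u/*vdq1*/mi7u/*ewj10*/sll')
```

`re.fullmatch` is like wrapping the pattern in `^…$` (in single-line mode).
Here there's no way to consume every character, so the call returns None.

None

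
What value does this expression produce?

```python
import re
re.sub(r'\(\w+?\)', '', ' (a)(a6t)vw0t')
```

' vw0t'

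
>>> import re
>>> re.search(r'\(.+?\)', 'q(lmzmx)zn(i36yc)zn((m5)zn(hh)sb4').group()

'(lmzmx)'

A `+?`/`*?`/`{m,n}?` starts at its minimum and grows only as far as needed for what follows to match.
Unlike `match`, `search` isn't anchored — it looks for the pattern anywhere in the string.
The match spans [1:8] → '(lmzmx)'.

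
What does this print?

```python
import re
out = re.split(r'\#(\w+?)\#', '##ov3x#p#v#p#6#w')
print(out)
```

With a capturing group present, the delimiter's captured portion is kept in the result list.

['#', 'ov3x', 'p', 'v', 'p', '6', 'w']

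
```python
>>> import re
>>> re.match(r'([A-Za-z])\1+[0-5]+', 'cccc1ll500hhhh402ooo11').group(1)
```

The match spans [0:5] → 'cccc1'.
Captured: group 1 = 'c'.

'c'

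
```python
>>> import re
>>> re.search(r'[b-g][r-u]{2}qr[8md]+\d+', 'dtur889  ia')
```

This matches a character in [b-g], then exactly 2 of a character in [r-u]; then the literal 'qr', then one or more of one of [8md], then one or more of a digit.
`re.search` tries every starting position until one works.
Here no position works, so the call returns None.

None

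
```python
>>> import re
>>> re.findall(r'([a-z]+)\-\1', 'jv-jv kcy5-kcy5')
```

['jv']

`\1` has to match the exact text group 1 already captured.
`findall` collects group 1 from the one match (1 total).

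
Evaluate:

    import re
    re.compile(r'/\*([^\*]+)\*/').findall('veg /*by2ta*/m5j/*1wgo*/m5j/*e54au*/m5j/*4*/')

['by2ta', '1wgo', 'e54au', '4']

Matches: at [4:13] match '/*by2ta*/', group 1 = 'by2ta'; at [16:24] match '/*1wgo*/', group 1 = '1wgo'; at [27:36] match '/*e54au*/', group 1 = 'e54au'; at [39:44] match '/*4*/', group 1 = '4'.
`findall` collects group 1 from each match (4 total).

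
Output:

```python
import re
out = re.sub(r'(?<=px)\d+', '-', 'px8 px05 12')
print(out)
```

px- px- 12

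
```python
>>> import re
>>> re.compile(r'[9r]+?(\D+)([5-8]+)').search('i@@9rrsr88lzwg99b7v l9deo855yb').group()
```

This matches one or more of one of [9r] (lazy); then one or more of a non-digit (captured); then one or more of a character in [5-8] (captured).
`re.search` tries every starting position until one works.
The match spans [3:10] → '9rrsr88'.
Captured: group 1 = 'rrsr', group 2 = '88'.

'9rrsr88'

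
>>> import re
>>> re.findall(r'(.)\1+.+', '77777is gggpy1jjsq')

A backreference is literal: `\1` must see the identical characters the first group matched.
Because there's exactly one group, `findall` drops the full match and keeps group 1 from the one hit.

['7']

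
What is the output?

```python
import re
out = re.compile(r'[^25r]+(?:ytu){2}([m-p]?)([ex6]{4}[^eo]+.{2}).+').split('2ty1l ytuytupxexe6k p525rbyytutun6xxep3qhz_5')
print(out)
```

['2', 'p', 'xexe6k p525rbyytutun6xxep', '']

The pattern matches one or more of any character except [25r], then the literal 'ytu' repeated 2 times; then optionally a character in [m-p] (captured); then exactly 4 of one of [ex6], then one or more of any character except [eo], then exactly 2 of any character (captured); then one or more of any character.
Matches to split on: at [1:44] → 'ty1l ytuytupxexe6k p525rbyytutun6xxep3qhz_5'.
`re.split` interleaves the captured-group text with the surrounding fragments.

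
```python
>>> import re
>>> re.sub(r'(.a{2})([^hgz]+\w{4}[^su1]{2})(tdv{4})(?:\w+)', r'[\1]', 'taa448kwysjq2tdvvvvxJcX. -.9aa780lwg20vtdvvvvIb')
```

'[taa]'

The pattern matches any character, then exactly 2 of the literal 'a' (captured); then one or more of any character except [hgz], then exactly 4 of a word character, then exactly 2 of any character except [su1] (captured); then the literal 'td', then exactly 4 of a literal 'v' (captured); then one or more of a word character (non-capturing group).
Matches: at [0:47] → 'taa448kwysjq2tdvvvvxJcX. -.9aa780lwg20vtdvvvvIb'.
The replacement refers to a captured group, so each match is rewritten using its own captured text.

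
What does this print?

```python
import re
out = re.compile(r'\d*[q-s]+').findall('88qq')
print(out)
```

['88qq']

The pattern matches zero or more of a digit; then one or more of a character in [q-s].
Walking the string: at [0:4] → '88qq'.
`findall` yields the raw match text (1 of them) because the pattern has no groups.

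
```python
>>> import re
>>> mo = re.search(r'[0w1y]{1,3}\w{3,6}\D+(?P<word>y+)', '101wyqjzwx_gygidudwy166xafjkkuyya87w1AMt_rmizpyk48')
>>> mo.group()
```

'101wyqjzwx_gygidudwy'

Pattern: 1 to 3 of one of [0w1y], then 3 to 6 of a word character, then one or more of a non-digit; then one or more of a literal 'y' (captured as 'word').
`re.search` scans for the first position where the pattern succeeds.
The match spans [0:20] → '101wyqjzwx_gygidudwy'.
Captured: group 1 = 'y'.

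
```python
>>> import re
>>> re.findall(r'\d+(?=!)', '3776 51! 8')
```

['51']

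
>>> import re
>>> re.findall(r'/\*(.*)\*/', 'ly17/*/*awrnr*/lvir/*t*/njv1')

Scanning left to right: at [4:24] match '/*/*awrnr*/lvir/*t*/', group 1 = '/*awrnr*/lvir/*t'.
With a single group, `findall` returns only what that group captured — 1 item.

['/*awrnr*/lvir/*t']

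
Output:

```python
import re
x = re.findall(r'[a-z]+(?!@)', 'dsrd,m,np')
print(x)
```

A negative assertion filters positions out without eating any characters.
Matches: at [0:4] → 'dsrd'; at [5:6] → 'm'; at [7:9] → 'np'.
With no groups in the pattern, `findall` gives back each whole match — 3 here.

['dsrd', 'm', 'np']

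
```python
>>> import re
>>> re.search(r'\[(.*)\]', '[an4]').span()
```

(0, 5)

Unlike `match`, `search` isn't anchored — it looks for the pattern anywhere in the string.
The match spans [0:5] → '[an4]'.
Captured: group 1 = 'an4'.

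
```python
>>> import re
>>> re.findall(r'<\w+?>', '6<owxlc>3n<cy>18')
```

['<owxlc>', '<cy>']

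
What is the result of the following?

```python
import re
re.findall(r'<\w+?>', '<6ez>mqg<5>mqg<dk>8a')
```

['<6ez>', '<5>', '<dk>']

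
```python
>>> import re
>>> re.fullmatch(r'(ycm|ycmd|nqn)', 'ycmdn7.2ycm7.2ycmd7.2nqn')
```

None

`re.fullmatch` requires the pattern to consume the entire string.
Here the string isn't matched end-to-end, so the call returns None.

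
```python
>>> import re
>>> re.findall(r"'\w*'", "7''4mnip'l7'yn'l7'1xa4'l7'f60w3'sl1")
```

No capturing groups, so `findall` returns the 4 full match strings.

["''", "'l7'", "'l7'", "'l7'"]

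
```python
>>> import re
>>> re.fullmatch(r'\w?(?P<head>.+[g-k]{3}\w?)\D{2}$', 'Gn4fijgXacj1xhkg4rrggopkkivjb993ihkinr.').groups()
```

('n4fijgXacj1xhkg4rrggopkkivjb993ihkin',)

The pattern matches optionally a word character; then one or more of any character, then exactly 3 of a character in [g-k], then optionally a word character (captured as 'head'); then exactly 2 of a non-digit; then anchored at the end.
For `fullmatch`, every character of the input must be accounted for by the pattern.
The match spans [0:39] → 'Gn4fijgXacj1xhkg4rrggopkkivjb993ihkinr.'.
Captured: group 1 = 'n4fijgXacj1xhkg4rrggopkkivjb993ihkin'.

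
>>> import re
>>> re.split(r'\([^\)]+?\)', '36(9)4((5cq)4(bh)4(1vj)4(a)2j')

['36', '4', '4', '4', '4', '2j']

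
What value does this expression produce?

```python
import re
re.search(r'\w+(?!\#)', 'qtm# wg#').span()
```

(0, 2)

Because the assertion is negative and zero-width, positions next to the forbidden text are skipped.
The match spans [0:2] → 'qt'.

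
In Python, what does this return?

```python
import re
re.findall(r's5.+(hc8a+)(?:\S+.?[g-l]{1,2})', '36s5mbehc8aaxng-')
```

Pattern: the literal 's5', then one or more of any character; then the literal 'hc8', then one or more of the literal 'a' (captured); then one or more of a non-whitespace character, then optionally any character, then 1 to 2 of a character in [g-l] (non-capturing group).
With a single group, `findall` returns only what that group captured — 1 item.

['hc8aa']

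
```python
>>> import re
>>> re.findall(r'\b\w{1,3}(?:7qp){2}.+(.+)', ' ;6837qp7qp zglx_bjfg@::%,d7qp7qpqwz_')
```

['_']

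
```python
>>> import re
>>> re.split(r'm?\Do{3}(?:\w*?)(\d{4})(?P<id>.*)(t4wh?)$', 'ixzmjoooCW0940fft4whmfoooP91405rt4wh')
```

['ixz', '0940', 'fft4whmfoooP91405r', 't4wh', '']

This matches optionally the literal 'm', then a non-digit, then exactly 3 of a literal 'o'; then zero or more of a word character (lazy) (non-capturing group); then exactly 4 of a digit (captured); then zero or more of any character (captured as 'id'); then the literal 't4w', then optionally a literal 'h' (captured); then anchored at the end.
Because the quantifier is non-greedy, it stops expanding at the earliest point where the rest of the pattern can succeed.
Matches to split on: at [3:36] → 'mjoooCW0940fft4whmfoooP91405rt4wh'.
`re.split` interleaves the captured-group text with the surrounding fragments.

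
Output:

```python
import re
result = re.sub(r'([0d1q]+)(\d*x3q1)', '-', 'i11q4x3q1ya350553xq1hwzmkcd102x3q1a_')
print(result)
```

i-ya350553xq1hwzmkc-a_

This matches one or more of one of [0d1q] (captured); then zero or more of a digit, then the literal 'x3q', then the literal '1' (captured).
Matches: at [1:9] → '11q4x3q1'; at [26:34] → 'd102x3q1'.
Every occurrence is swapped for '-'.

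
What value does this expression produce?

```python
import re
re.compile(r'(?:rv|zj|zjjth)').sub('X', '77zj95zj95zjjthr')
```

'77X95X95Xjthr'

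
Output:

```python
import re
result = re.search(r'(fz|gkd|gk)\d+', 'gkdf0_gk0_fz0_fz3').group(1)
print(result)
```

The match spans [6:9] → 'gk0'.
Captured: group 1 = 'gk'.

gk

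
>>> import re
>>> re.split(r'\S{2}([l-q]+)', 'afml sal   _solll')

The pattern matches exactly 2 of a non-whitespace character; then one or more of a character in [l-q] (captured).
Matches to split on: at [0:4] → 'afml'; at [5:8] → 'sal'; at [11:17] → '_solll'.
`re.split` interleaves the captured-group text with the surrounding fragments.

['', 'ml', ' ', 'l', '   ', 'olll', '']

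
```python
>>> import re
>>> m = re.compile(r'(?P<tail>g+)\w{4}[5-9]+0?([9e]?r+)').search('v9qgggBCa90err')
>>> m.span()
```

(3, 14)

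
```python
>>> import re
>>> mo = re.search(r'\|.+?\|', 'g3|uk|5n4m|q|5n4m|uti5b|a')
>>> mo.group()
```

'|uk|'

The match spans [2:6] → '|uk|'.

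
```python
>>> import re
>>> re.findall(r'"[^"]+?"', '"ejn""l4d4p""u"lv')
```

['"ejn"', '"l4d4p"', '"u"']

Scanning left to right: at [0:5] → '"ejn"'; at [5:12] → '"l4d4p"'; at [12:15] → '"u"'.
Since nothing is captured, `findall` lists the 3 matched substrings directly.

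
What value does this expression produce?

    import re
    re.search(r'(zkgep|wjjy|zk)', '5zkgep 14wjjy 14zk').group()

'zkgep'

`|` is ordered: at each position the engine commits to the first alternative that works.
`re.search` scans for the first position where the pattern succeeds.
The match spans [1:6] → 'zkgep'.
Captured: group 1 = 'zkgep'.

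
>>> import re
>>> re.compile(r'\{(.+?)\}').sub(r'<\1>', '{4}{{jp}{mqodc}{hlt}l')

'<4><{jp><mqodc><hlt>l'

Matches: at [0:3] → '{4}'; at [3:8] → '{{jp}'; at [8:15] → '{mqodc}'; at [15:20] → '{hlt}'.
Each match is replaced using the text its own group 1 captured.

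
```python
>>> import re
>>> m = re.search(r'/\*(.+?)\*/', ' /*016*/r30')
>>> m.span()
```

(1, 8)

`search` walks the string left to right and returns the first match it finds.
The match spans [1:8] → '/*016*/'.
Captured: group 1 = '016'.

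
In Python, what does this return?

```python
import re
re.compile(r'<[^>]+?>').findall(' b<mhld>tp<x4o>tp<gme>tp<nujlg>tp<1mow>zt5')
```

['<mhld>', '<x4o>', '<gme>', '<nujlg>', '<1mow>']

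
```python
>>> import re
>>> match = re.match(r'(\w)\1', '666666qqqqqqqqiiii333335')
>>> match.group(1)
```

`\1` has to match the exact text group 1 already captured.
`re.match` only tries the pattern at the start of the string.
The match spans [0:2] → '66'.
Captured: group 1 = '6'.

'6'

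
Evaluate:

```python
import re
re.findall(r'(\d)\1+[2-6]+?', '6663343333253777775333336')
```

['6', '3', '7', '3']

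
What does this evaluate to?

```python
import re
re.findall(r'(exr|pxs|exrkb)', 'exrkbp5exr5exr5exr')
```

Branches in `(...|...)` are attempted left-to-right; the first branch that allows the whole pattern to succeed is taken.
Because there's exactly one group, `findall` drops the full match and keeps group 1 from each hit.

['exr', 'exr', 'exr', 'exr']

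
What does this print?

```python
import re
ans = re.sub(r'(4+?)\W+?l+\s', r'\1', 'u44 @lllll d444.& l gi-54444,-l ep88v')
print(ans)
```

u44d444gi-54444ep88v

This matches one or more of a literal '4' (lazy) (captured); then one or more of a non-word character (lazy), then one or more of a literal 'l'; then whitespace.
Matches: at [1:11] → '44 @lllll '; at [12:20] → '444.& l '; at [24:32] → '4444,-l '.
`\1` in the replacement pulls in group 1's text for each match.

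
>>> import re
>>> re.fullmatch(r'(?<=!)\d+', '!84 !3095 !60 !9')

None

Lookahead/lookbehind check context without consuming it, so the matched span excludes the asserted characters.
For `fullmatch`, every character of the input must be accounted for by the pattern.
Here the pattern can't cover the whole string, so the call returns None.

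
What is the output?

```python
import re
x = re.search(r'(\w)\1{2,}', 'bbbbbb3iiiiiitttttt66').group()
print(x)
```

`\1` is not a pattern — it's the concrete string captured by group 1, re-applied verbatim.
The match spans [0:6] → 'bbbbbb'.

bbbbbb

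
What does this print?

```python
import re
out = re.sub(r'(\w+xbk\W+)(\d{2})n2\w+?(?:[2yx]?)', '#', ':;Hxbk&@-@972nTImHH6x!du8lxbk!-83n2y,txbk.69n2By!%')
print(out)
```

:;Hxbk&@-@972nTImHH6x!#,#!%

Pattern: one or more of a word character, then the literal 'xbk', then one or more of a non-word character (captured); then exactly 2 of a digit (captured); then the literal 'n2', then one or more of a word character (lazy); then optionally one of [2yx] (non-capturing group).
Matches: at [22:36] → 'du8lxbk!-83n2y'; at [37:48] → 'txbk.69n2By'.
Every occurrence is swapped for '#'.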